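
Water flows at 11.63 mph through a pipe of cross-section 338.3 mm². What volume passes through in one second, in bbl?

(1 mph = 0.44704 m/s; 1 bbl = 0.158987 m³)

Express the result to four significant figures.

11.63 mph × 0.44704 = 5.19908 m/s
338.3 mm² × 10⁻⁶ = 3.383×10⁻⁴ m²
V = v × A × t = 5.19908 m/s × 3.383×10⁻⁴ m² × 1 s = 0.00175885 m³
0.00175885 m³ ÷ (0.158987 m³/bbl) = 0.0110629 bbl

0.01106 bbl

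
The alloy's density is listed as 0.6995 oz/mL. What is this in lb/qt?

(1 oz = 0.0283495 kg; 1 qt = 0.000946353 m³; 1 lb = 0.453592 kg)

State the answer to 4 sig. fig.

41.37 lb/qt

0.6995 oz/mL × 0.0283495 kg/oz ÷ 10⁻⁶ m³/mL = 19830.5 kg/m³
19830.5 kg/m³ ÷ 0.453592 kg/lb × 0.000946353 m³/qt = 41.3734 lb/qt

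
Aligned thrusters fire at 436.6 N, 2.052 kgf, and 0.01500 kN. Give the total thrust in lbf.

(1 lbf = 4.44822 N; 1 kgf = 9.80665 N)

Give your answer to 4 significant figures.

436.6 N (already N)
2.052 kgf × 9.80665 = 20.1232 N
0.01500 kN × 1000 = 15 N
Sum: 436.6 + 20.1232 + 15 = 471.723 N
In lbf: 471.723 / 4.44822 = 106.048 lbf

106.0 lbf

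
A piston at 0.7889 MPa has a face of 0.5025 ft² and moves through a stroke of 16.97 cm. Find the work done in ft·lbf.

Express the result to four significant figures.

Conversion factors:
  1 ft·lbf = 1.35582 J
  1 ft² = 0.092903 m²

4610 ft·lbf

0.7889 MPa → 788900 Pa
0.5025 ft² → 0.0466838 m²
F = P × A = 788900 × 0.0466838 = 36828.8 N
16.97 cm → 0.1697 m
W = F × d = 36828.8 × 0.1697 = 6249.85 J
In ft·lbf: 6249.85 / 1.35582 = 4609.65 ft·lbf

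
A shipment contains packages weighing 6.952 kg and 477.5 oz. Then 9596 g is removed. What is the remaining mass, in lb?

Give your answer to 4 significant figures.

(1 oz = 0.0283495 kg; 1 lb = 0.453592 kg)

24.01 lb

6.952 kg (already kg)
477.5 oz × 0.0283495 → 13.5369 kg
9596 g × 0.001 → 9.596 kg
Net: 6.952 + 13.5369 − 9.596 = 10.8929 kg
In lb: 10.8929 / 0.453592 = 24.0148 lb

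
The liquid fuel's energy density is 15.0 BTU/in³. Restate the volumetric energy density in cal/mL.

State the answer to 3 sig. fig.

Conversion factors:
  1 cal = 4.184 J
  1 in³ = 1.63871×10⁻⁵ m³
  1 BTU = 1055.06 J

15.0 BTU/in³ × 1055.06 J/BTU ÷ 1.63871×10⁻⁵ m³/in³ = 9.65754×10⁸ J/m³
9.65754×10⁸ J/m³ ÷ 4.184 J/cal × 10⁻⁶ m³/mL = 230.821 cal/mL

231 cal/mL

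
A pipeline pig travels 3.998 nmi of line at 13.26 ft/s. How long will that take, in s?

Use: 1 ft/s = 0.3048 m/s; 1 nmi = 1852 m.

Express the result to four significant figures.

1832 s

3.998 nmi × 1852 = 7404.3 m
13.26 ft/s × 0.3048 = 4.04165 m/s
t = d / v = 7404.3 m / 4.04165 m/s = 1832 s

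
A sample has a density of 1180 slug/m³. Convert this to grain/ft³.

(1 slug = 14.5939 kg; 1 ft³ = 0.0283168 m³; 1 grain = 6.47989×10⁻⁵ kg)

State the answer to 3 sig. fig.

7.53×10⁶ grain/ft³

1180 slug/m³ × 14.5939 kg/slug = 17220.8 kg/m³
17220.8 kg/m³ ÷ 6.47989×10⁻⁵ kg/grain × 0.0283168 m³/ft³ = 7.5254×10⁶ grain/ft³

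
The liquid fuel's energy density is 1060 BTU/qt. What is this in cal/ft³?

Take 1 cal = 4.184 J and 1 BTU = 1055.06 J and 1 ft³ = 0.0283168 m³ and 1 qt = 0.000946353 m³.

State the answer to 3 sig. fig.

1060 BTU/qt × 1055.06 J/BTU ÷ 0.000946353 m³/qt = 1.18176×10⁹ J/m³
1.18176×10⁹ J/m³ ÷ 4.184 J/cal × 0.0283168 m³/ft³ = 7.99801×10⁶ cal/ft³

8.00×10⁶ cal/ft³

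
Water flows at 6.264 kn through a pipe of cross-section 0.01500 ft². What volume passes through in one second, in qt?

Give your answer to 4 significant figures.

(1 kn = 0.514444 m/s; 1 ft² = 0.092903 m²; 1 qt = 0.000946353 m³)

6.264 kn × 0.514444 → 3.22248 m/s
0.01500 ft² × 0.092903 → 0.00139354 m²
V = v × A × t = 3.22248 m/s × 0.00139354 m² × 1 s = 0.00449065 m³
0.00449065 m³ ÷ (0.000946353 m³/qt) = 4.74522 qt

4.745 qt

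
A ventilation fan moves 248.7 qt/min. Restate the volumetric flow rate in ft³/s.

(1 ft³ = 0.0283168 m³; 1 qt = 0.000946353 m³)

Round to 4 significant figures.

0.1385 ft³/s

248.7 qt/min × 0.000946353 m³/qt ÷ 60 s/min = 0.00392263 m³/s
0.00392263 m³/s ÷ 0.0283168 m³/ft³ = 0.138527 ft³/s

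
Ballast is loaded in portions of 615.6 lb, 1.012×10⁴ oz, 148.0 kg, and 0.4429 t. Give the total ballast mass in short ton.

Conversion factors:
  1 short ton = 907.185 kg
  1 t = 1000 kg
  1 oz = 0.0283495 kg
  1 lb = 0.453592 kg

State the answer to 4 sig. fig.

615.6 lb × 0.453592 → 279.231 kg
1.012×10⁴ oz × 0.0283495 → 286.897 kg
148.0 kg (already kg)
0.4429 t × 1000 → 442.9 kg
Combined: 279.231 + 286.897 + 148 + 442.9 = 1157.03 kg
In short ton: 1157.03 / 907.185 = 1.27541 short ton

1.275 short ton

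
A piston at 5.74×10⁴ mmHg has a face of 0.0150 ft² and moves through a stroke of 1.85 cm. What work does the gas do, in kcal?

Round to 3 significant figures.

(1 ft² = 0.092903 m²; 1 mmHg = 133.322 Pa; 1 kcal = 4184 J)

0.0472 kcal

5.74×10⁴ mmHg → 7.65268×10⁶ Pa
0.0150 ft² → 0.00139354 m²
F = P × A = 7.65268×10⁶ × 0.00139354 = 10664.3 N
1.85 cm → 0.0185 m
W = F × d = 10664.3 × 0.0185 = 197.29 J
In kcal: 197.29 / 4184 = 0.0471534 kcal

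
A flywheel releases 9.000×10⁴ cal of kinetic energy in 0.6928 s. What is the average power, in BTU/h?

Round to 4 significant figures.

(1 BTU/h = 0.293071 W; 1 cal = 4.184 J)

1.855×10⁶ BTU/h

9.000×10⁴ cal × 4.184 → 376560 J
P = E / t = 376560 J / 0.6928 s = 543533 W
543533 W ÷ (0.293071 W/BTU/h) = 1.85461×10⁶ BTU/h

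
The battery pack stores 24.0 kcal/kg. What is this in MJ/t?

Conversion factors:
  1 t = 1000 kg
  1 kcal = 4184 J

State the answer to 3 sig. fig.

24.0 kcal/kg × 4184 J/kcal = 100416 J/kg
100416 J/kg ÷ 1000000 J/MJ × 1000 kg/t = 100.416 MJ/t

100 MJ/t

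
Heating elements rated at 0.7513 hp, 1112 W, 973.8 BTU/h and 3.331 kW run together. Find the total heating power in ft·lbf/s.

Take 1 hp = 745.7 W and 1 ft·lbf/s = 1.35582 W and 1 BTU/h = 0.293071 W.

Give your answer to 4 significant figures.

0.7513 hp × 745.7 = 560.244 W
1112 W (already W)
973.8 BTU/h × 0.293071 = 285.393 W
3.331 kW × 1000 = 3331 W
Combined: 560.244 + 1112 + 285.393 + 3331 = 5288.64 W
In ft·lbf/s: 5288.64 / 1.35582 = 3900.69 ft·lbf/s

3901 ft·lbf/s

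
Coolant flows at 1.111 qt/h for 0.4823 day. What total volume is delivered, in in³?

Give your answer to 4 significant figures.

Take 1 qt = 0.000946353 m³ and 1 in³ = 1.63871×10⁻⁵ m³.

742.7 in³

1.111 qt/h → 2.92055×10⁻⁷ m³/s
0.4823 day → 41670.7 s
V = Q × t = 2.92055×10⁻⁷ × 41670.7 = 0.0121701 m³
In in³: 0.0121701 / 1.63871×10⁻⁵ = 742.663 in³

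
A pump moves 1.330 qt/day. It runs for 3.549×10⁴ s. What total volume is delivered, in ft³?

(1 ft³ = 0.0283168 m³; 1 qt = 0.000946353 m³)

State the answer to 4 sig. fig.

1.330 qt/day → 1.45677×10⁻⁸ m³/s
V = Q × t = 1.45677×10⁻⁸ × 35490 = 5.17008×10⁻⁴ m³
In ft³: 5.17008×10⁻⁴ / 0.0283168 = 0.018258 ft³

0.01826 ft³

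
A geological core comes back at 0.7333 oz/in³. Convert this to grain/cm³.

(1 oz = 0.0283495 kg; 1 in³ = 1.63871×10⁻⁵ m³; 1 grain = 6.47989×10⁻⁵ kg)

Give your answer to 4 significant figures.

19.58 grain/cm³

0.7333 oz/in³ × 0.0283495 kg/oz ÷ 1.63871×10⁻⁵ m³/in³ = 1268.6 kg/m³
1268.6 kg/m³ ÷ 6.47989×10⁻⁵ kg/grain × 10⁻⁶ m³/cm³ = 19.5775 grain/cm³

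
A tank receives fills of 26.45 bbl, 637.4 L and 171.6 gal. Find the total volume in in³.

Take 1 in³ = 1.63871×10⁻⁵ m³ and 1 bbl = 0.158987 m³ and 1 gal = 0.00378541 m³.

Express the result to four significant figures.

26.45 bbl × 0.158987 = 4.20521 m³
637.4 L × 0.001 = 0.6374 m³
171.6 gal × 0.00378541 = 0.649576 m³
Combined: 4.20521 + 0.6374 + 0.649576 = 5.49219 m³
In in³: 5.49219 / 1.63871×10⁻⁵ = 335153 in³

3.352×10⁵ in³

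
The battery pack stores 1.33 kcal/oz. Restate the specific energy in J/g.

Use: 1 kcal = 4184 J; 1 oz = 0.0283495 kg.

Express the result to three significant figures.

196 J/g

1.33 kcal/oz × 4184 J/kcal ÷ 0.0283495 kg/oz = 196290 J/kg
196290 J/kg × 0.001 kg/g = 196.29 J/g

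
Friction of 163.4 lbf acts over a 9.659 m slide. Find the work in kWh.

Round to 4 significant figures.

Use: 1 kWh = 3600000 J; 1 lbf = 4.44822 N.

0.001950 kWh

163.4 lbf × 4.44822 → 726.839 N
W = F × d = 726.839 N × 9.659 m = 7020.54 J
7020.54 J ÷ (3600000 J/kWh) = 0.00195015 kWh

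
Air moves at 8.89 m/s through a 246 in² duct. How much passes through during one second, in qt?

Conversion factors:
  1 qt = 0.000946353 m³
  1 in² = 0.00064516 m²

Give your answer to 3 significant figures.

1490 qt

246 in² × 0.00064516 = 0.158709 m²
V = v × A × t = 8.89 m/s × 0.158709 m² × 1 s = 1.41092 m³
1.41092 m³ ÷ (0.000946353 m³/qt) = 1490.9 qt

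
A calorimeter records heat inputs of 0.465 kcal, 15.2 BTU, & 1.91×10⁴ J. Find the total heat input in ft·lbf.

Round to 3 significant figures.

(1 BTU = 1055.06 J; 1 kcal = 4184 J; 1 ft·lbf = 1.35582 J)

0.465 kcal × 4184 = 1945.56 J
15.2 BTU × 1055.06 = 16036.9 J
1.91×10⁴ J (already J)
Total: 1945.56 + 16036.9 + 19100 = 37082.5 J
In ft·lbf: 37082.5 / 1.35582 = 27350.6 ft·lbf

2.74×10⁴ ft·lbf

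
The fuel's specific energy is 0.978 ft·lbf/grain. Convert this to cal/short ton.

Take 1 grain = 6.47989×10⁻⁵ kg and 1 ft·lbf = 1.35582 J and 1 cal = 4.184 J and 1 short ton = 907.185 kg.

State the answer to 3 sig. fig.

4.44×10⁶ cal/short ton

0.978 ft·lbf/grain × 1.35582 J/ft·lbf ÷ 6.47989×10⁻⁵ kg/grain = 20463.2 J/kg
20463.2 J/kg ÷ 4.184 J/cal × 907.185 kg/short ton = 4.43688×10⁶ cal/short ton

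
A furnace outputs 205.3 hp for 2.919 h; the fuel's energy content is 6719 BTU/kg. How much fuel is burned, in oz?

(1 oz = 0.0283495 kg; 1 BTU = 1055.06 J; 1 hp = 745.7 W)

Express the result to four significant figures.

205.3 hp → 153092 W
2.919 h → 10508.4 s
E = P × t = 153092 × 10508.4 = 1.60875×10⁹ J
6719 BTU/kg → 7.08895×10⁶ J/kg
m = E / e_s = 1.60875×10⁹ / 7.08895×10⁶ = 226.938 kg
In oz: 226.938 / 0.0283495 = 8005.01 oz

8005 oz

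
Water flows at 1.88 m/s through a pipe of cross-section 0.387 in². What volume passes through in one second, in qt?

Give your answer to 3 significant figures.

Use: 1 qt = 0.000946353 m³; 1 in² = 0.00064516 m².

0.387 in² × 0.00064516 → 2.49677×10⁻⁴ m²
V = v × A × t = 1.88 m/s × 2.49677×10⁻⁴ m² × 1 s = 4.69393×10⁻⁴ m³
4.69393×10⁻⁴ m³ ÷ (0.000946353 m³/qt) = 0.496002 qt

0.496 qt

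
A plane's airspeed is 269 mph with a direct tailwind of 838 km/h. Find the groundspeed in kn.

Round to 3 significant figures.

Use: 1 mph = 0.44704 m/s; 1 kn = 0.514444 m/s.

269 mph × 0.44704 = 120.254 m/s
838 km/h × (1/3.6) = 232.778 m/s
Combined: 120.254 + 232.778 = 353.032 m/s
In kn: 353.032 / 0.514444 = 686.24 kn

686 kn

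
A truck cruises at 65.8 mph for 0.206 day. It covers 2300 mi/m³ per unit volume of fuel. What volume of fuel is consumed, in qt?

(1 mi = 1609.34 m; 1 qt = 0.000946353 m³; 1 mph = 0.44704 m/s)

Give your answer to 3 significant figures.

65.8 mph → 29.4152 m/s
0.206 day → 17798.4 s
d = v × t = 29.4152 × 17798.4 = 523543 m
2300 mi/m³ → 3.70148×10⁶ m/m³
V = d / (distance per unit fuel) = 523543 / 3.70148×10⁶ = 0.141442 m³
In qt: 0.141442 / 0.000946353 = 149.46 qt

149 qt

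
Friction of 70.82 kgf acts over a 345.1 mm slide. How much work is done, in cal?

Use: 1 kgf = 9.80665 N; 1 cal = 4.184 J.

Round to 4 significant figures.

57.28 cal

70.82 kgf × 9.80665 → 694.507 N
345.1 mm × 0.001 → 0.3451 m
W = F × d = 694.507 N × 0.3451 m = 239.674 J
239.674 J ÷ (4.184 J/cal) = 57.2835 cal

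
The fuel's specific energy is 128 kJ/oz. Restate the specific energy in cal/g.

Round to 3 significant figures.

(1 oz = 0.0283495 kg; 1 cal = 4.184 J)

128 kJ/oz × 1000 J/kJ ÷ 0.0283495 kg/oz = 4.51507×10⁶ J/kg
4.51507×10⁶ J/kg ÷ 4.184 J/cal × 0.001 kg/g = 1079.13 cal/g

1080 cal/g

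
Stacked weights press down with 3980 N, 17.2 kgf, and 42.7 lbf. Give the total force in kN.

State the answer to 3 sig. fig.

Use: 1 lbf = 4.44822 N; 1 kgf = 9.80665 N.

3980 N (already N)
17.2 kgf × 9.80665 = 168.674 N
42.7 lbf × 4.44822 = 189.939 N
Combined: 3980 + 168.674 + 189.939 = 4338.61 N
In kN: 4338.61 / 1000 = 4.33861 kN

4.34 kN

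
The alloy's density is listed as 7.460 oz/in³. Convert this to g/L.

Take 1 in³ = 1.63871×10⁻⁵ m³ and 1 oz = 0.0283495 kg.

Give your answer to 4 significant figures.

7.460 oz/in³ × 0.0283495 kg/oz ÷ 1.63871×10⁻⁵ m³/in³ = 12905.7 kg/m³
12905.7 kg/m³ ÷ 0.001 kg/g × 0.001 m³/L = 12905.7 g/L

1.291×10⁴ g/L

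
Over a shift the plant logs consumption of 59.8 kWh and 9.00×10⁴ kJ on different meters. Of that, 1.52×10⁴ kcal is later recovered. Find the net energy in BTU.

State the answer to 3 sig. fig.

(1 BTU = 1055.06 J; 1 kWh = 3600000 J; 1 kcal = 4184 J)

59.8 kWh × 3600000 = 2.1528×10⁸ J
9.00×10⁴ kJ × 1000 = 9×10⁷ J
1.52×10⁴ kcal × 4184 = 6.35968×10⁷ J
Result: 2.1528×10⁸ + 9×10⁷ − 6.35968×10⁷ = 2.41683×10⁸ J
In BTU: 2.41683×10⁸ / 1055.06 = 229070 BTU

2.29×10⁵ BTU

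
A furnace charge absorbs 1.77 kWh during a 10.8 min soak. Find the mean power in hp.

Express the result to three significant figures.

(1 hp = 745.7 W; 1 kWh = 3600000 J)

13.2 hp

1.77 kWh × 3600000 → 6.372×10⁶ J
10.8 min × 60 → 648 s
P = E / t = 6.372×10⁶ J / 648 s = 9833.33 W
9833.33 W ÷ (745.7 W/hp) = 13.1867 hp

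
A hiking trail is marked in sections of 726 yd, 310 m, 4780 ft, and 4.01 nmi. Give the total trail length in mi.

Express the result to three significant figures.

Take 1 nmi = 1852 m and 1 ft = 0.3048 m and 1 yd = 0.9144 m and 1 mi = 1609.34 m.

6.13 mi

726 yd × 0.9144 = 663.854 m
310 m (already m)
4780 ft × 0.3048 = 1456.94 m
4.01 nmi × 1852 = 7426.52 m
Sum: 663.854 + 310 + 1456.94 + 7426.52 = 9857.31 m
In mi: 9857.31 / 1609.34 = 6.12506 mi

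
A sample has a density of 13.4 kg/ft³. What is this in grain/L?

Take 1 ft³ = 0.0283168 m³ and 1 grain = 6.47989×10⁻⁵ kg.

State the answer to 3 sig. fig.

7300 grain/L

13.4 kg/ft³ ÷ 0.0283168 m³/ft³ = 473.217 kg/m³
473.217 kg/m³ ÷ 6.47989×10⁻⁵ kg/grain × 0.001 m³/L = 7302.86 grain/L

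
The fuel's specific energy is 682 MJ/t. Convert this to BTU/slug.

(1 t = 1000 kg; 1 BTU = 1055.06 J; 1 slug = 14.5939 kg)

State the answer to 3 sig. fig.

682 MJ/t × 1000000 J/MJ ÷ 1000 kg/t = 682000 J/kg
682000 J/kg ÷ 1055.06 J/BTU × 14.5939 kg/slug = 9433.62 BTU/slug

9430 BTU/slug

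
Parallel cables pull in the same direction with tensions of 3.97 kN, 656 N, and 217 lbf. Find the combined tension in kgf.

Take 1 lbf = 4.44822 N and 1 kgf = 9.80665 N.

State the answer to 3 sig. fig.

3.97 kN × 1000 = 3970 N
656 N (already N)
217 lbf × 4.44822 = 965.264 N
Sum: 3970 + 656 + 965.264 = 5591.26 N
In kgf: 5591.26 / 9.80665 = 570.15 kgf

570 kgf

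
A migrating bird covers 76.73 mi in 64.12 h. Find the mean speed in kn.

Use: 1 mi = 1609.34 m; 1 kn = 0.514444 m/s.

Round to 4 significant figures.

76.73 mi × 1609.34 → 123485 m
64.12 h × 3600 → 230832 s
v = d / t = 123485 m / 230832 s = 0.534956 m/s
0.534956 m/s ÷ (0.514444 m/s/kn) = 1.03987 kn

1.040 kn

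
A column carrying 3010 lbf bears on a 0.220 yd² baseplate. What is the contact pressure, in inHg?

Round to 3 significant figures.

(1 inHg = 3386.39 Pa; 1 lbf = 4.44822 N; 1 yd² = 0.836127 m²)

21.5 inHg

3010 lbf × 4.44822 → 13389.1 N
0.220 yd² × 0.836127 → 0.183948 m²
P = F / A = 13389.1 N / 0.183948 m² = 72787.4 Pa
72787.4 Pa ÷ (3386.39 Pa/inHg) = 21.4941 inHg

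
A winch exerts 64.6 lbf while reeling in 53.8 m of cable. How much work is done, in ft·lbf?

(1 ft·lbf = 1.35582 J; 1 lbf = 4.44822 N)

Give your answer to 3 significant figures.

1.14×10⁴ ft·lbf

64.6 lbf × 4.44822 = 287.355 N
W = F × d = 287.355 N × 53.8 m = 15459.7 J
15459.7 J ÷ (1.35582 J/ft·lbf) = 11402.5 ft·lbf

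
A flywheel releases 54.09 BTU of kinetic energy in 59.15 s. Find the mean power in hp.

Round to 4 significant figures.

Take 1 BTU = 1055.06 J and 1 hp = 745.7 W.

1.294 hp

54.09 BTU × 1055.06 → 57068.2 J
P = E / t = 57068.2 J / 59.15 s = 964.805 W
964.805 W ÷ (745.7 W/hp) = 1.29382 hp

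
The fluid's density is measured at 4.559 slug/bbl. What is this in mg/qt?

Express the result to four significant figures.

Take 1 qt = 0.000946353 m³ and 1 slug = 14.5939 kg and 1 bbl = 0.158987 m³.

4.559 slug/bbl × 14.5939 kg/slug ÷ 0.158987 m³/bbl = 418.484 kg/m³
418.484 kg/m³ ÷ 10⁻⁶ kg/mg × 0.000946353 m³/qt = 396034 mg/qt

3.960×10⁵ mg/qt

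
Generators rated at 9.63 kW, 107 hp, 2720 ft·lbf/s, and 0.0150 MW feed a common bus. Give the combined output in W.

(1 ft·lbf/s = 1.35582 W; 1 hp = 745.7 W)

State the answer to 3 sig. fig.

9.63 kW × 1000 = 9630 W
107 hp × 745.7 = 79789.9 W
2720 ft·lbf/s × 1.35582 = 3687.83 W
0.0150 MW × 1000000 = 15000 W
Combined: 9630 + 79789.9 + 3687.83 + 15000 = 108108 W

1.08×10⁵ W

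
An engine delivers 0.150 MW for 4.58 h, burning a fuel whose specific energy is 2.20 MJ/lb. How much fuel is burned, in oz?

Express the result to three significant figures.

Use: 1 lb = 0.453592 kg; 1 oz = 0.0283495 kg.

0.150 MW → 150000 W
4.58 h → 16488 s
E = P × t = 150000 × 16488 = 2.4732×10⁹ J
2.20 MJ/lb → 4.85017×10⁶ J/kg
m = E / e_s = 2.4732×10⁹ / 4.85017×10⁶ = 509.92 kg
In oz: 509.92 / 0.0283495 = 17986.9 oz

1.80×10⁴ oz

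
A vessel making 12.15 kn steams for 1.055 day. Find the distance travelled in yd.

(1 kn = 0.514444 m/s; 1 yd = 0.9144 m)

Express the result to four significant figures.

6.231×10⁵ yd

12.15 kn × 0.514444 = 6.25049 m/s
1.055 day × 86400 = 91152 s
d = v × t = 6.25049 m/s × 91152 s = 569745 m
569745 m ÷ (0.9144 m/yd) = 623081 yd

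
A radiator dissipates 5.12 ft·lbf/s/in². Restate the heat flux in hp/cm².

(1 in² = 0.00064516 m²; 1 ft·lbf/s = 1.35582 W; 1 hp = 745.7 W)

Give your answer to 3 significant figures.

0.00144 hp/cm²

5.12 ft·lbf/s/in² × 1.35582 W/ft·lbf/s ÷ 0.00064516 m²/in² = 10759.8 W/m²
10759.8 W/m² ÷ 745.7 W/hp × 0.0001 m²/cm² = 0.00144291 hp/cm²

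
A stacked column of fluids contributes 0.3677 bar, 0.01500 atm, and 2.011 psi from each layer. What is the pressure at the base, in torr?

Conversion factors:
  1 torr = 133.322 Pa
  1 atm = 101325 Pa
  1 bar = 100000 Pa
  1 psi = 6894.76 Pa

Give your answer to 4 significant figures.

391.2 torr

0.3677 bar × 100000 = 36770 Pa
0.01500 atm × 101325 = 1519.88 Pa
2.011 psi × 6894.76 = 13865.4 Pa
Combined: 36770 + 1519.88 + 13865.4 = 52155.3 Pa
In torr: 52155.3 / 133.322 = 391.198 torr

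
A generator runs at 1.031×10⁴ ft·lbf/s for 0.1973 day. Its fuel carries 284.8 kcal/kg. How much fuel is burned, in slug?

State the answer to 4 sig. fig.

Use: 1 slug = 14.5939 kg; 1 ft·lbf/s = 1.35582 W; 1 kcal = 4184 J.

1.031×10⁴ ft·lbf/s → 13978.5 W
0.1973 day → 17046.7 s
E = P × t = 13978.5 × 17046.7 = 2.38287×10⁸ J
284.8 kcal/kg → 1.1916×10⁶ J/kg
m = E / e_s = 2.38287×10⁸ / 1.1916×10⁶ = 199.972 kg
In slug: 199.972 / 14.5939 = 13.7024 slug

13.70 slug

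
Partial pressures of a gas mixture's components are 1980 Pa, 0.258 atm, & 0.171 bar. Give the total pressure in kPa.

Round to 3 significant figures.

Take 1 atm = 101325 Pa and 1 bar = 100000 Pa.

45.2 kPa

1980 Pa (already Pa)
0.258 atm × 101325 = 26141.9 Pa
0.171 bar × 100000 = 17100 Pa
Total: 1980 + 26141.9 + 17100 = 45221.9 Pa
In kPa: 45221.9 / 1000 = 45.2219 kPa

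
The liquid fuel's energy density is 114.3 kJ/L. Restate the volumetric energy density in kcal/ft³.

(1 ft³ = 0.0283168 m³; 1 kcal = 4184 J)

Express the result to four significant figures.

114.3 kJ/L × 1000 J/kJ ÷ 0.001 m³/L = 1.143×10⁸ J/m³
1.143×10⁸ J/m³ ÷ 4184 J/kcal × 0.0283168 m³/ft³ = 773.568 kcal/ft³

773.6 kcal/ft³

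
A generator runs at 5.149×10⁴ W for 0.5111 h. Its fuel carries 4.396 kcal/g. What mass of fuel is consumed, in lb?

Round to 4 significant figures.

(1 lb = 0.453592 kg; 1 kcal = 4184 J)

0.5111 h → 1839.96 s
E = P × t = 51490 × 1839.96 = 9.47395×10⁷ J
4.396 kcal/g → 1.83929×10⁷ J/kg
m = E / e_s = 9.47395×10⁷ / 1.83929×10⁷ = 5.15087 kg
In lb: 5.15087 / 0.453592 = 11.3557 lb

11.36 lb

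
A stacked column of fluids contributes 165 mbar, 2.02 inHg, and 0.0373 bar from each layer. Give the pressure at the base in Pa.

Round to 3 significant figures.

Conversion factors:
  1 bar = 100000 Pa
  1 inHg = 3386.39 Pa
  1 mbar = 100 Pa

2.71×10⁴ Pa

165 mbar × 100 → 16500 Pa
2.02 inHg × 3386.39 → 6840.51 Pa
0.0373 bar × 100000 → 3730 Pa
Combined: 16500 + 6840.51 + 3730 = 27070.5 Pa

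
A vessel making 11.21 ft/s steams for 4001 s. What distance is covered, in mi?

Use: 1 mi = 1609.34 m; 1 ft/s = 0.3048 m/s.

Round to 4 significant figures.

11.21 ft/s × 0.3048 = 3.41681 m/s
d = v × t = 3.41681 m/s × 4001 s = 13670.7 m
13670.7 m ÷ (1609.34 m/mi) = 8.4946 mi

8.495 mi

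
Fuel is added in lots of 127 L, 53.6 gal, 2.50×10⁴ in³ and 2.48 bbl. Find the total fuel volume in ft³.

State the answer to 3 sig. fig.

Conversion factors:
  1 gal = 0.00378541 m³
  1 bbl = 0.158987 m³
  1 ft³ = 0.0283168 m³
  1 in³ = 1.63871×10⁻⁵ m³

40.0 ft³

127 L × 0.001 → 0.127 m³
53.6 gal × 0.00378541 → 0.202898 m³
2.50×10⁴ in³ × 1.63871×10⁻⁵ → 0.409678 m³
2.48 bbl × 0.158987 → 0.394288 m³
Sum: 0.127 + 0.202898 + 0.409678 + 0.394288 = 1.13386 m³
In ft³: 1.13386 / 0.0283168 = 40.042 ft³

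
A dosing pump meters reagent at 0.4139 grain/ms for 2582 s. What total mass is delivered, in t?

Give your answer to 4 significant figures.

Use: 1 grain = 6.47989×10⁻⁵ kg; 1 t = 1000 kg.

0.06925 t

0.4139 grain/ms → 0.0268203 kg/s
m = ṁ × t = 0.0268203 × 2582 = 69.25 kg
In t: 69.25 / 1000 = 0.06925 t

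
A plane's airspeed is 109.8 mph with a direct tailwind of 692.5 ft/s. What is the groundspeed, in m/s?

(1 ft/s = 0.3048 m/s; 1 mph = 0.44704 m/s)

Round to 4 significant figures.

109.8 mph × 0.44704 = 49.085 m/s
692.5 ft/s × 0.3048 = 211.074 m/s
Combined: 49.085 + 211.074 = 260.159 m/s

260.2 m/s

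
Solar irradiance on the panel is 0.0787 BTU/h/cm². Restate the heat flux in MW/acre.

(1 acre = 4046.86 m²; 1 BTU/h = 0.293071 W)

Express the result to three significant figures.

0.933 MW/acre

0.0787 BTU/h/cm² × 0.293071 W/BTU/h ÷ 0.0001 m²/cm² = 230.647 W/m²
230.647 W/m² ÷ 1000000 W/MW × 4046.86 m²/acre = 0.933396 MW/acre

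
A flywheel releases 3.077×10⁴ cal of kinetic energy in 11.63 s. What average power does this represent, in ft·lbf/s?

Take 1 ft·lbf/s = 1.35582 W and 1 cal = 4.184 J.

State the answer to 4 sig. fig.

8165 ft·lbf/s

3.077×10⁴ cal × 4.184 = 128742 J
P = E / t = 128742 J / 11.63 s = 11069.8 W
11069.8 W ÷ (1.35582 W/ft·lbf/s) = 8164.65 ft·lbf/s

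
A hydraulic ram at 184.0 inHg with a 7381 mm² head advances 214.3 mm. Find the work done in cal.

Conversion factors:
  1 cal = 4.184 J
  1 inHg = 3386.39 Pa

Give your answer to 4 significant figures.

184.0 inHg → 623096 Pa
7381 mm² → 0.007381 m²
F = P × A = 623096 × 0.007381 = 4599.07 N
214.3 mm → 0.2143 m
W = F × d = 4599.07 × 0.2143 = 985.581 J
In cal: 985.581 / 4.184 = 235.56 cal

235.6 cal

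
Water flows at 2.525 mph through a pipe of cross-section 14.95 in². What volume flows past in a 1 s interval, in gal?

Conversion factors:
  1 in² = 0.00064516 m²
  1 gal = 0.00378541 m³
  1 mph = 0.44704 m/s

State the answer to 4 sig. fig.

2.525 mph × 0.44704 → 1.12878 m/s
14.95 in² × 0.00064516 → 0.00964514 m²
V = v × A × t = 1.12878 m/s × 0.00964514 m² × 1 s = 0.0108872 m³
0.0108872 m³ ÷ (0.00378541 m³/gal) = 2.8761 gal

2.876 gal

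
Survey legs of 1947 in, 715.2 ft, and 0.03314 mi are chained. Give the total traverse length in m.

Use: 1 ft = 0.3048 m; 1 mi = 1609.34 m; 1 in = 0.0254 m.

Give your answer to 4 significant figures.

1947 in × 0.0254 → 49.4538 m
715.2 ft × 0.3048 → 217.993 m
0.03314 mi × 1609.34 → 53.3335 m
Total: 49.4538 + 217.993 + 53.3335 = 320.78 m

320.8 m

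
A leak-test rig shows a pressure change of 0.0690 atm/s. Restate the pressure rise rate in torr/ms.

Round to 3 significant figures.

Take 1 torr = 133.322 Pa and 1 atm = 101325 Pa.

0.0690 atm/s × 101325 Pa/atm = 6991.42 Pa/s
6991.42 Pa/s ÷ 133.322 Pa/torr × 0.001 s/ms = 0.0524401 torr/ms

0.0524 torr/ms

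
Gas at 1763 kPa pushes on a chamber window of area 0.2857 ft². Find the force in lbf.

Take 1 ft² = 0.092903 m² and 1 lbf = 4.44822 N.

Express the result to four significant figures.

1763 kPa × 1000 → 1.763×10⁶ Pa
0.2857 ft² × 0.092903 → 0.0265424 m²
F = P × A = 1.763×10⁶ Pa × 0.0265424 m² = 46794.3 N
46794.3 N ÷ (4.44822 N/lbf) = 10519.8 lbf

1.052×10⁴ lbf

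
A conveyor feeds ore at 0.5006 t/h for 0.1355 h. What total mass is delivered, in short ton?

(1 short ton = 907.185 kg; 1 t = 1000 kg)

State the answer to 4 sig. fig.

0.5006 t/h → 0.139056 kg/s
0.1355 h → 487.8 s
m = ṁ × t = 0.139056 × 487.8 = 67.8315 kg
In short ton: 67.8315 / 907.185 = 0.0747714 short ton

0.07477 short ton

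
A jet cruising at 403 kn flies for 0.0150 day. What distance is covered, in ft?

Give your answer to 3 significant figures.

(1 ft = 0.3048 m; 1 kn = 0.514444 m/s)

403 kn × 0.514444 → 207.321 m/s
0.0150 day × 86400 → 1296 s
d = v × t = 207.321 m/s × 1296 s = 268688 m
268688 m ÷ (0.3048 m/ft) = 881522 ft

8.82×10⁵ ft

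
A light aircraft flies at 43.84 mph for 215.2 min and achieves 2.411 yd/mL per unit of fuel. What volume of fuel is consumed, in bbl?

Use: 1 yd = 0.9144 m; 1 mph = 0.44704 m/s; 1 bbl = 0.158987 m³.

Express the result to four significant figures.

43.84 mph → 19.5982 m/s
215.2 min → 12912 s
d = v × t = 19.5982 × 12912 = 253052 m
2.411 yd/mL → 2.20462×10⁶ m/m³
V = d / (distance per unit fuel) = 253052 / 2.20462×10⁶ = 0.114783 m³
In bbl: 0.114783 / 0.158987 = 0.721965 bbl

0.7220 bbl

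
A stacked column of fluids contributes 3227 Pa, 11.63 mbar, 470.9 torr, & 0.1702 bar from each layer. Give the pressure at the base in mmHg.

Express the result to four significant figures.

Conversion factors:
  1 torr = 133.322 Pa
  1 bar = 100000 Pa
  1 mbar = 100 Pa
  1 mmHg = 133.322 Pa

631.5 mmHg

3227 Pa (already Pa)
11.63 mbar × 100 = 1163 Pa
470.9 torr × 133.322 = 62781.3 Pa
0.1702 bar × 100000 = 17020 Pa
Total: 3227 + 1163 + 62781.3 + 17020 = 84191.3 Pa
In mmHg: 84191.3 / 133.322 = 631.488 mmHg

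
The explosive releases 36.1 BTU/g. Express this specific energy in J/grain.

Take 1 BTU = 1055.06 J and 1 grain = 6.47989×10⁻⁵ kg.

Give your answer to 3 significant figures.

2470 J/grain

36.1 BTU/g × 1055.06 J/BTU ÷ 0.001 kg/g = 3.80877×10⁷ J/kg
3.80877×10⁷ J/kg × 6.47989×10⁻⁵ kg/grain = 2468.04 J/grain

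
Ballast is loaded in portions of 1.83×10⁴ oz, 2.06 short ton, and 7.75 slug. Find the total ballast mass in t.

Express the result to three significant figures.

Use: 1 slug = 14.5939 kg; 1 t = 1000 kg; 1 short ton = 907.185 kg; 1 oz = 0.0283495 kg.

1.83×10⁴ oz × 0.0283495 = 518.796 kg
2.06 short ton × 907.185 = 1868.8 kg
7.75 slug × 14.5939 = 113.103 kg
Total: 518.796 + 1868.8 + 113.103 = 2500.7 kg
In t: 2500.7 / 1000 = 2.5007 t

2.50 t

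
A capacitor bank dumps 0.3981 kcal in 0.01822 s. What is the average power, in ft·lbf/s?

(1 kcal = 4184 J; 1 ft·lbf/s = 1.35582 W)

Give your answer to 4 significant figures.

6.743×10⁴ ft·lbf/s

0.3981 kcal × 4184 → 1665.65 J
P = E / t = 1665.65 J / 0.01822 s = 91418.8 W
91418.8 W ÷ (1.35582 W/ft·lbf/s) = 67426.9 ft·lbf/s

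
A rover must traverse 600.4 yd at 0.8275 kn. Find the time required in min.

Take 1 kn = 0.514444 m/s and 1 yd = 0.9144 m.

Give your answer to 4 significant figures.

21.49 min

600.4 yd × 0.9144 = 549.006 m
0.8275 kn × 0.514444 = 0.425702 m/s
t = d / v = 549.006 m / 0.425702 m/s = 1289.65 s
1289.65 s ÷ (60 s/min) = 21.4942 min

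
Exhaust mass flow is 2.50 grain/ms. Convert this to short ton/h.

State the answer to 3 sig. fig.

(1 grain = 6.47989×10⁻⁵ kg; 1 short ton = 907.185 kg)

2.50 grain/ms × 6.47989×10⁻⁵ kg/grain ÷ 0.001 s/ms = 0.161997 kg/s
0.161997 kg/s ÷ 907.185 kg/short ton × 3600 s/h = 0.642856 short ton/h

0.643 short ton/h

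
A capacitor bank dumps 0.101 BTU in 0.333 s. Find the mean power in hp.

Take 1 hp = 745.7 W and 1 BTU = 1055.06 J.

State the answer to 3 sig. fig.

0.429 hp

0.101 BTU × 1055.06 → 106.561 J
P = E / t = 106.561 J / 0.333 s = 320.003 W
320.003 W ÷ (745.7 W/hp) = 0.429131 hp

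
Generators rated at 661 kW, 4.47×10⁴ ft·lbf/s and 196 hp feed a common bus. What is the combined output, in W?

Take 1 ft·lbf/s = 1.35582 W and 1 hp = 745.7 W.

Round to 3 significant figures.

8.68×10⁵ W

661 kW × 1000 → 661000 W
4.47×10⁴ ft·lbf/s × 1.35582 → 60605.2 W
196 hp × 745.7 → 146157 W
Sum: 661000 + 60605.2 + 146157 = 867762 W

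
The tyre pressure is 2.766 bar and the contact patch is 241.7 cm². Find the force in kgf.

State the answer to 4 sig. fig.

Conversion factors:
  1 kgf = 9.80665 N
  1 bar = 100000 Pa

2.766 bar × 100000 = 276600 Pa
241.7 cm² × 0.0001 = 0.02417 m²
F = P × A = 276600 Pa × 0.02417 m² = 6685.42 N
6685.42 N ÷ (9.80665 N/kgf) = 681.723 kgf

681.7 kgf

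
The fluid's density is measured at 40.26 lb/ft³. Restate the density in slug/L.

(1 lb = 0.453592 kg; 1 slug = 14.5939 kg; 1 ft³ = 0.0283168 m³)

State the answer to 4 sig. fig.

40.26 lb/ft³ × 0.453592 kg/lb ÷ 0.0283168 m³/ft³ = 644.904 kg/m³
644.904 kg/m³ ÷ 14.5939 kg/slug × 0.001 m³/L = 0.04419 slug/L

0.04419 slug/L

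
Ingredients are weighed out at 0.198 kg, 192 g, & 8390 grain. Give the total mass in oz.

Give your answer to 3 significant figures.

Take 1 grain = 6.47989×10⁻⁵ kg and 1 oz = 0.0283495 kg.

32.9 oz

0.198 kg (already kg)
192 g × 0.001 → 0.192 kg
8390 grain × 6.47989×10⁻⁵ → 0.543663 kg
Total: 0.198 + 0.192 + 0.543663 = 0.933663 kg
In oz: 0.933663 / 0.0283495 = 32.934 oz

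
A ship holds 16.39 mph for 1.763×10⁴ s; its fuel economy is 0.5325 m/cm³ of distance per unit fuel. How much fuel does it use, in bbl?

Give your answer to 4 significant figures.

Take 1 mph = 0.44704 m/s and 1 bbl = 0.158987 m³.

16.39 mph → 7.32699 m/s
d = v × t = 7.32699 × 17630 = 129175 m
0.5325 m/cm³ → 532500 m/m³
V = d / (distance per unit fuel) = 129175 / 532500 = 0.242582 m³
In bbl: 0.242582 / 0.158987 = 1.5258 bbl

1.526 bbl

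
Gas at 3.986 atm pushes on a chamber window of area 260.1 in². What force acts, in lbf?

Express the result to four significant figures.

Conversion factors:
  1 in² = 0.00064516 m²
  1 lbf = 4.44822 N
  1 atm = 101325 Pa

1.524×10⁴ lbf

3.986 atm × 101325 = 403881 Pa
260.1 in² × 0.00064516 = 0.167806 m²
F = P × A = 403881 Pa × 0.167806 m² = 67773.7 N
67773.7 N ÷ (4.44822 N/lbf) = 15236.1 lbf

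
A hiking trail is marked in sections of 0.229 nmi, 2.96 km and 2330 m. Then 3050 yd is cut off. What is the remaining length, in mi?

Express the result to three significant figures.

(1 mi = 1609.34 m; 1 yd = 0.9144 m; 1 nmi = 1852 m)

1.82 mi

0.229 nmi × 1852 = 424.108 m
2.96 km × 1000 = 2960 m
2330 m (already m)
3050 yd × 0.9144 = 2788.92 m
Sum: 424.108 + 2960 + 2330 − 2788.92 = 2925.19 m
In mi: 2925.19 / 1609.34 = 1.81763 mi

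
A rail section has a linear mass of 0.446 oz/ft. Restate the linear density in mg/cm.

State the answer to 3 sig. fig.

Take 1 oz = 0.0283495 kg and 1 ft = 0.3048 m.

0.446 oz/ft × 0.0283495 kg/oz ÷ 0.3048 m/ft = 0.0414825 kg/m
0.0414825 kg/m ÷ 10⁻⁶ kg/mg × 0.01 m/cm = 414.825 mg/cm

415 mg/cm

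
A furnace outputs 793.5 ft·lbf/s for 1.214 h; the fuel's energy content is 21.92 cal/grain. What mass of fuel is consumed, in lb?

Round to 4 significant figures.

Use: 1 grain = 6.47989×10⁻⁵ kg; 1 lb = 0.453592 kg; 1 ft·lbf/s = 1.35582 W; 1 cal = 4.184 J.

793.5 ft·lbf/s → 1075.84 W
1.214 h → 4370.4 s
E = P × t = 1075.84 × 4370.4 = 4.70185×10⁶ J
21.92 cal/grain → 1.41535×10⁶ J/kg
m = E / e_s = 4.70185×10⁶ / 1.41535×10⁶ = 3.32204 kg
In lb: 3.32204 / 0.453592 = 7.32385 lb

7.324 lb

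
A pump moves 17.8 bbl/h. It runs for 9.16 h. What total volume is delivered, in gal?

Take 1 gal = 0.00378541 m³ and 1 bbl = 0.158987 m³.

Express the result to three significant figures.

6850 gal

17.8 bbl/h → 7.86102×10⁻⁴ m³/s
9.16 h → 32976 s
V = Q × t = 7.86102×10⁻⁴ × 32976 = 25.9225 m³
In gal: 25.9225 / 0.00378541 = 6848 gal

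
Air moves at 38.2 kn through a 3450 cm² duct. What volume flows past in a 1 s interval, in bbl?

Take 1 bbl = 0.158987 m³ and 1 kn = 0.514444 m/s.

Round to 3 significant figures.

42.6 bbl

38.2 kn × 0.514444 → 19.6518 m/s
3450 cm² × 0.0001 → 0.345 m²
V = v × A × t = 19.6518 m/s × 0.345 m² × 1 s = 6.77987 m³
6.77987 m³ ÷ (0.158987 m³/bbl) = 42.6442 bbl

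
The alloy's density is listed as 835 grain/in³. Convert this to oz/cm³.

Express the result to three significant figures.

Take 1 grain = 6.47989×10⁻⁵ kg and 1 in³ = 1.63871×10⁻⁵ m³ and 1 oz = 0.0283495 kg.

0.116 oz/cm³

835 grain/in³ × 6.47989×10⁻⁵ kg/grain ÷ 1.63871×10⁻⁵ m³/in³ = 3301.81 kg/m³
3301.81 kg/m³ ÷ 0.0283495 kg/oz × 10⁻⁶ m³/cm³ = 0.116468 oz/cm³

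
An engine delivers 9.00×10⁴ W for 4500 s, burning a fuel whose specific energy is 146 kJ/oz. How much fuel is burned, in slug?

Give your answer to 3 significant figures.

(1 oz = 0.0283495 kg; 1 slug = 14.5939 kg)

E = P × t = 90000 × 4500 = 4.05×10⁸ J
146 kJ/oz → 5.15×10⁶ J/kg
m = E / e_s = 4.05×10⁸ / 5.15×10⁶ = 78.6408 kg
In slug: 78.6408 / 14.5939 = 5.38861 slug

5.39 slug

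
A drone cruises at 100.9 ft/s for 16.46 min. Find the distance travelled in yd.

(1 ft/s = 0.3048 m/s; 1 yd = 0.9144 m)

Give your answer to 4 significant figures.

3.322×10⁴ yd

100.9 ft/s × 0.3048 = 30.7543 m/s
16.46 min × 60 = 987.6 s
d = v × t = 30.7543 m/s × 987.6 s = 30372.9 m
30372.9 m ÷ (0.9144 m/yd) = 33216.2 yd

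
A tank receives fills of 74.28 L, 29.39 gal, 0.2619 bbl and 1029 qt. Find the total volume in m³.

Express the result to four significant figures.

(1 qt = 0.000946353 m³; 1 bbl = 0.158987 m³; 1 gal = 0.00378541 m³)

74.28 L × 0.001 → 0.07428 m³
29.39 gal × 0.00378541 → 0.111253 m³
0.2619 bbl × 0.158987 → 0.0416387 m³
1029 qt × 0.000946353 → 0.973797 m³
Combined: 0.07428 + 0.111253 + 0.0416387 + 0.973797 = 1.20097 m³

1.201 m³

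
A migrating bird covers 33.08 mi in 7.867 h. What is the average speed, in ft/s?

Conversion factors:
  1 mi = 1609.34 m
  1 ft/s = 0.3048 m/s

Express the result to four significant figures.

33.08 mi × 1609.34 → 53237 m
7.867 h × 3600 → 28321.2 s
v = d / t = 53237 m / 28321.2 s = 1.87976 m/s
1.87976 m/s ÷ (0.3048 m/s/ft/s) = 6.16719 ft/s

6.167 ft/s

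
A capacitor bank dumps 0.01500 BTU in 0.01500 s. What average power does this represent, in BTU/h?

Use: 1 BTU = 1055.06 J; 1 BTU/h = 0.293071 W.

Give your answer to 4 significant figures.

0.01500 BTU × 1055.06 = 15.8259 J
P = E / t = 15.8259 J / 0.015 s = 1055.06 W
1055.06 W ÷ (0.293071 W/BTU/h) = 3600.02 BTU/h

3600 BTU/h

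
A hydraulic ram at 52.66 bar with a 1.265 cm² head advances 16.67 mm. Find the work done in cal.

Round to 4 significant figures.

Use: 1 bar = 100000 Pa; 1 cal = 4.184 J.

52.66 bar → 5.266×10⁶ Pa
1.265 cm² → 1.265×10⁻⁴ m²
F = P × A = 5.266×10⁶ × 1.265×10⁻⁴ = 666.149 N
16.67 mm → 0.01667 m
W = F × d = 666.149 × 0.01667 = 11.1047 J
In cal: 11.1047 / 4.184 = 2.65409 cal

2.654 cal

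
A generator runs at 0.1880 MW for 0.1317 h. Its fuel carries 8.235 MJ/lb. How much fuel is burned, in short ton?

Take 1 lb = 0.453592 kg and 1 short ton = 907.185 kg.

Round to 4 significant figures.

0.005412 short ton

0.1880 MW → 188000 W
0.1317 h → 474.12 s
E = P × t = 188000 × 474.12 = 8.91346×10⁷ J
8.235 MJ/lb → 1.81551×10⁷ J/kg
m = E / e_s = 8.91346×10⁷ / 1.81551×10⁷ = 4.90962 kg
In short ton: 4.90962 / 907.185 = 0.00541193 short ton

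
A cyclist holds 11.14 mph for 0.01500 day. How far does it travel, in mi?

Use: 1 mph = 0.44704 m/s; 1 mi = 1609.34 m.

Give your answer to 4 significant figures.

4.010 mi

11.14 mph × 0.44704 = 4.98003 m/s
0.01500 day × 86400 = 1296 s
d = v × t = 4.98003 m/s × 1296 s = 6454.12 m
6454.12 m ÷ (1609.34 m/mi) = 4.01041 mi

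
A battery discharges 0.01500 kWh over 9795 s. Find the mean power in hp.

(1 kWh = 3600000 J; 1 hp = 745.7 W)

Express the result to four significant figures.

0.007393 hp

0.01500 kWh × 3600000 → 54000 J
P = E / t = 54000 J / 9795 s = 5.51302 W
5.51302 W ÷ (745.7 W/hp) = 0.00739308 hp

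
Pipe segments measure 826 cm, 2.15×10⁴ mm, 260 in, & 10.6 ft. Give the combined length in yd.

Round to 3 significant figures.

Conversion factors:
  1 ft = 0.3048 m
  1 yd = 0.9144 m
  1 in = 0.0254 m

43.3 yd

826 cm × 0.01 → 8.26 m
2.15×10⁴ mm × 0.001 → 21.5 m
260 in × 0.0254 → 6.604 m
10.6 ft × 0.3048 → 3.23088 m
Sum: 8.26 + 21.5 + 6.604 + 3.23088 = 39.5949 m
In yd: 39.5949 / 0.9144 = 43.3015 yd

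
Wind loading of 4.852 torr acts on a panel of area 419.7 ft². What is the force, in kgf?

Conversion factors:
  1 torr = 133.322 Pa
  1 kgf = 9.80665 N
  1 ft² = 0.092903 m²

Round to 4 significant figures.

2572 kgf

4.852 torr × 133.322 = 646.878 Pa
419.7 ft² × 0.092903 = 38.9914 m²
F = P × A = 646.878 Pa × 38.9914 m² = 25222.7 N
25222.7 N ÷ (9.80665 N/kgf) = 2572 kgf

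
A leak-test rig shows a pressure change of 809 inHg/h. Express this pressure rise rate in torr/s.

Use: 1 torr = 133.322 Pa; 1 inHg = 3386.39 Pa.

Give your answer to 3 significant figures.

809 inHg/h × 3386.39 Pa/inHg ÷ 3600 s/h = 760.997 Pa/s
760.997 Pa/s ÷ 133.322 Pa/torr = 5.70796 torr/s

5.71 torr/s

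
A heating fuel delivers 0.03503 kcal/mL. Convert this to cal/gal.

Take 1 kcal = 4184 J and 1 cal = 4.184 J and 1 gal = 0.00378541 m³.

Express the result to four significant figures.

1.326×10⁵ cal/gal

0.03503 kcal/mL × 4184 J/kcal ÷ 10⁻⁶ m³/mL = 1.46566×10⁸ J/m³
1.46566×10⁸ J/m³ ÷ 4.184 J/cal × 0.00378541 m³/gal = 132603 cal/gal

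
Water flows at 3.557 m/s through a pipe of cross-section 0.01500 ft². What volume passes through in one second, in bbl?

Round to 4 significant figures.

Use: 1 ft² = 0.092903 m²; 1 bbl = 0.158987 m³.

0.03118 bbl

0.01500 ft² × 0.092903 → 0.00139354 m²
V = v × A × t = 3.557 m/s × 0.00139354 m² × 1 s = 0.00495682 m³
0.00495682 m³ ÷ (0.158987 m³/bbl) = 0.0311775 bbl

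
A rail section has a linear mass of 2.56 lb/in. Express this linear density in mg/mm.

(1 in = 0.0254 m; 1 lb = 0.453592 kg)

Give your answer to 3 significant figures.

4.57×10⁴ mg/mm

2.56 lb/in × 0.453592 kg/lb ÷ 0.0254 m/in = 45.7164 kg/m
45.7164 kg/m ÷ 10⁻⁶ kg/mg × 0.001 m/mm = 45716.4 mg/mm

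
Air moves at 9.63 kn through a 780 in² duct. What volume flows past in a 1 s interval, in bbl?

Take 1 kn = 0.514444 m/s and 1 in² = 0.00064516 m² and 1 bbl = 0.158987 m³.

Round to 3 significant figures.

15.7 bbl

9.63 kn × 0.514444 = 4.9541 m/s
780 in² × 0.00064516 = 0.503225 m²
V = v × A × t = 4.9541 m/s × 0.503225 m² × 1 s = 2.49303 m³
2.49303 m³ ÷ (0.158987 m³/bbl) = 15.6807 bbl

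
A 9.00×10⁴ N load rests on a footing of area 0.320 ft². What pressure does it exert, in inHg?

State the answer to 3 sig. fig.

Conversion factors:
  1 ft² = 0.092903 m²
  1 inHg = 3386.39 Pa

0.320 ft² × 0.092903 = 0.029729 m²
P = F / A = 90000 N / 0.029729 m² = 3.02735×10⁶ Pa
3.02735×10⁶ Pa ÷ (3386.39 Pa/inHg) = 893.976 inHg

894 inHg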